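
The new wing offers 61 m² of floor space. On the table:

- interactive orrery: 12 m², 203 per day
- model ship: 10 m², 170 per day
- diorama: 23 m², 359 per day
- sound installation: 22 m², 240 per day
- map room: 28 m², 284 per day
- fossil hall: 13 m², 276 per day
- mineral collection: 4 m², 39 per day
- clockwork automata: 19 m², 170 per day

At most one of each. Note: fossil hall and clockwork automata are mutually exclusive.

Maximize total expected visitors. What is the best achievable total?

1008

Density check — fossil hall 21.23, model ship 17.00, interactive orrery 16.92, diorama 15.61 are the best per m².
Interactive orrery + model ship + diorama + fossil hall uses 58 of the 61 m² and totals 1008.
No other feasible combination exceeds 1008.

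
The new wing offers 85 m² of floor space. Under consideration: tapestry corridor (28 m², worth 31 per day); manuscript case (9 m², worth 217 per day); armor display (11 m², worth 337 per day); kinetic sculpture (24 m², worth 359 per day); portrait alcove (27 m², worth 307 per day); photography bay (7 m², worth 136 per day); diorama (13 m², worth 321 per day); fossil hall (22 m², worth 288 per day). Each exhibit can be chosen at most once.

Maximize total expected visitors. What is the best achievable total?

1541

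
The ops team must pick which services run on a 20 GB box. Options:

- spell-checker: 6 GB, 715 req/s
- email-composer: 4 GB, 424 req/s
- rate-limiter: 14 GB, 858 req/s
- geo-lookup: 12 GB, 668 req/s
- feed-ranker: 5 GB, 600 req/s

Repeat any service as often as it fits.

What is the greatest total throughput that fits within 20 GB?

Best packing: 4×feed-ranker — 20 GB, 2400 total.

2400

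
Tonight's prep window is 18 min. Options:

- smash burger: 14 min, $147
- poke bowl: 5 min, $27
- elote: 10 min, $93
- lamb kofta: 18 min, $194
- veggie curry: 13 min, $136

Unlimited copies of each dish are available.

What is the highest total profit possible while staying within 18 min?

194

Best packing: lamb kofta — 18 min, 194 total.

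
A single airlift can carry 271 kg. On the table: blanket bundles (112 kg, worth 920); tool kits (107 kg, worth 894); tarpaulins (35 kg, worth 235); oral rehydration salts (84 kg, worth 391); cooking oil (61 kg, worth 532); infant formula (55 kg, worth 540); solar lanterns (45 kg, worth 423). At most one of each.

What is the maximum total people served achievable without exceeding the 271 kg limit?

2389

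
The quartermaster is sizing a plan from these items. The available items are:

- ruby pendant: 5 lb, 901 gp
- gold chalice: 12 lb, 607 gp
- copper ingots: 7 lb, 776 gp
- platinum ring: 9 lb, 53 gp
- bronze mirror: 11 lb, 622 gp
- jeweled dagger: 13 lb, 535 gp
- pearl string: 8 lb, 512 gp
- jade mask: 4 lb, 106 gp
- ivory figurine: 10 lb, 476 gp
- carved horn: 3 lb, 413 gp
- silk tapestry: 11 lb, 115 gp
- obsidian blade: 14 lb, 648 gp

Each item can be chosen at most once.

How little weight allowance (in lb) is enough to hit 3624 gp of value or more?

44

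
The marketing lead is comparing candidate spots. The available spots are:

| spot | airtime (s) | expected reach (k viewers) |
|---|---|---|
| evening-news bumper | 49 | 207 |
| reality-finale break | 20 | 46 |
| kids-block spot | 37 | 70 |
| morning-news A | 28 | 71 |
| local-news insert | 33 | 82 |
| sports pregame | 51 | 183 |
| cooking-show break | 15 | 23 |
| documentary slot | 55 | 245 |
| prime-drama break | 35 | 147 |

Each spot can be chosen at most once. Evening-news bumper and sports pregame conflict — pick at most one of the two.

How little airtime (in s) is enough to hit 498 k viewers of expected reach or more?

124

Minimise s subject to total expected reach ≥ 498.
evening-news bumper + reality-finale break + documentary slot reaches 498 using 124 s.
Any bundle with less than 124 s falls short of 498.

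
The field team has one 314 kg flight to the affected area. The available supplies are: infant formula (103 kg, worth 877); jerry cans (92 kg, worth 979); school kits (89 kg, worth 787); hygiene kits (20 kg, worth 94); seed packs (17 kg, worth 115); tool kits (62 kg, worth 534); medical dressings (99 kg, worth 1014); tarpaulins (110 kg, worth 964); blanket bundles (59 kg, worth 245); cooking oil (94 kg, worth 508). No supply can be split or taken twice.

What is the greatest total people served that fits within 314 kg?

Taking the top-ratio supplies first gives jerry cans + school kits + seed packs + medical dressings for 2895 (297 kg).
Replace school kits with infant formula: the trade gains 90 net, giving 2985 at 311 kg.
Runner-up infant formula + jerry cans + hygiene kits + medical dressings tops out at 2964.

2985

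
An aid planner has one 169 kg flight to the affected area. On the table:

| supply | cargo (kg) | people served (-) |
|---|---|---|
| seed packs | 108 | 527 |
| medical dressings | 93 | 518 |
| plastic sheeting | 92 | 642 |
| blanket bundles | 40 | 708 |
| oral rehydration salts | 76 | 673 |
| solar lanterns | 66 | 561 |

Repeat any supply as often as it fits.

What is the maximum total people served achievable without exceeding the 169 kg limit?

The ratio ordering already packs tightly: 4×blanket bundles, 160 kg, 2832.

2832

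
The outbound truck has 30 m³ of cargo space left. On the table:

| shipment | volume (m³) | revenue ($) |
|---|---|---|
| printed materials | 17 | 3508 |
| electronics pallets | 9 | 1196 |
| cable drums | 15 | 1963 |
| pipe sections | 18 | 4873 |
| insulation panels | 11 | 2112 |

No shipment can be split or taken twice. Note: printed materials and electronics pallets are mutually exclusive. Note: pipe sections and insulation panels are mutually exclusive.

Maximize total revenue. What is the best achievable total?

6069

By revenue per m³: pipe sections 270.72, printed materials 206.35, insulation panels 192.00 lead.
Electronics pallets + pipe sections uses 27 of the 30 m³ and totals 6069.
Runner-up printed materials + insulation panels tops out at 5620.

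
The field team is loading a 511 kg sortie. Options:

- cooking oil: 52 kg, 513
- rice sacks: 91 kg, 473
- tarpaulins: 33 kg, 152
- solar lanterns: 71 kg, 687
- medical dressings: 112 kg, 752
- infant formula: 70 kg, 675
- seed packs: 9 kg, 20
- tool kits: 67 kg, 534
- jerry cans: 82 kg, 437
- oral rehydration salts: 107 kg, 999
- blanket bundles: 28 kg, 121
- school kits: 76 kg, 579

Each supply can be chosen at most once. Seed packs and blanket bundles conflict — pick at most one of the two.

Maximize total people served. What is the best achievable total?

Greedy by ratio would take cooking oil + tarpaulins + solar lanterns + infant formula + tool kits + oral rehydration salts + blanket bundles + school kits: 504 kg used, total 4260.
Replace tarpaulins and school kits with medical dressings: the trade gains 21 net, giving 4281 at 507 kg.

4281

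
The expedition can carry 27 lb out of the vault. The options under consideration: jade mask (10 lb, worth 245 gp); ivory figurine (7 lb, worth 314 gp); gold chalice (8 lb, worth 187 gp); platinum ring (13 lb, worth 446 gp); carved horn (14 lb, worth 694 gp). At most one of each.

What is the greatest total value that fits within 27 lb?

By value per lb: carved horn 49.57, ivory figurine 44.86, platinum ring 34.31, jade mask 24.50 lead.
Filling by ratio: ivory figurine + carved horn for 1008, with 6 lb left unused.
Dropping ivory figurine frees 7 lb; slotting in platinum ring (13 lb) lifts the total to 1140 at 27 lb.
Every other selection either busts 27 lb or fails to beat 1140.

1140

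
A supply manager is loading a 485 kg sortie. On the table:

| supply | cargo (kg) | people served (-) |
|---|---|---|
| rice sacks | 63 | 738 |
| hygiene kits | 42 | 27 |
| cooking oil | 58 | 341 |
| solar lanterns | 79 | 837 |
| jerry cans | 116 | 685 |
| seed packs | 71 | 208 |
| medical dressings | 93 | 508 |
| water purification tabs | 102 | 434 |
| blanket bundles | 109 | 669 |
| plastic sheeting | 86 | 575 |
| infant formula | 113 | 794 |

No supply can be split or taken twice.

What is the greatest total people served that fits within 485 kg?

3723

Filling by ratio: rice sacks + solar lanterns + blanket bundles + plastic sheeting + infant formula for 3613, with 35 kg left unused.
The 86 kg tied up in plastic sheeting is better spent on jerry cans — total rises to 3723 (480 kg).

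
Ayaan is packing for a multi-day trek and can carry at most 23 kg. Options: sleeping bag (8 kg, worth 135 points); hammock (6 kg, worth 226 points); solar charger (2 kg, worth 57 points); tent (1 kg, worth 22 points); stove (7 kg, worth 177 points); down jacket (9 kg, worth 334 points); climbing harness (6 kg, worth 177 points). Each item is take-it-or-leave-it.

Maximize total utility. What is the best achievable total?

Best packing: hammock + solar charger + down jacket + climbing harness — 23 kg, 794 total.

794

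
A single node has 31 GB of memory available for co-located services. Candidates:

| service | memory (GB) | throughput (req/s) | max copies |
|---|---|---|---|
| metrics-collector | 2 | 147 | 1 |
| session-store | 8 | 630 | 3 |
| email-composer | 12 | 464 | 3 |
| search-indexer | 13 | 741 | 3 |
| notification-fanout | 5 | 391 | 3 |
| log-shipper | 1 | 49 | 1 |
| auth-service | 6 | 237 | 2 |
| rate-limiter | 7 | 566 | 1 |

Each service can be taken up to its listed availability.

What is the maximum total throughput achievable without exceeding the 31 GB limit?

Density check — rate-limiter 80.86, session-store 78.75, notification-fanout 78.20, metrics-collector 73.50 are the best per GB.
The ratio ordering already packs tightly: 3×session-store + rate-limiter, 31 GB, 2456.
Every other selection either busts 31 GB or exceeds an availability limit or fails to beat 2456.

2456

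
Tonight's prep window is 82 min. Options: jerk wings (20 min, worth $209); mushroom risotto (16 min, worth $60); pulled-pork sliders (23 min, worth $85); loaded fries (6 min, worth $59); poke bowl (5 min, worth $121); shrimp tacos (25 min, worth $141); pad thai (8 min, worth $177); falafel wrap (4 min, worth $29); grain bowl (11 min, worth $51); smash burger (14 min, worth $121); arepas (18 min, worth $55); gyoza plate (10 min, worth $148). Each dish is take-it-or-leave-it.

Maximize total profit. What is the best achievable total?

917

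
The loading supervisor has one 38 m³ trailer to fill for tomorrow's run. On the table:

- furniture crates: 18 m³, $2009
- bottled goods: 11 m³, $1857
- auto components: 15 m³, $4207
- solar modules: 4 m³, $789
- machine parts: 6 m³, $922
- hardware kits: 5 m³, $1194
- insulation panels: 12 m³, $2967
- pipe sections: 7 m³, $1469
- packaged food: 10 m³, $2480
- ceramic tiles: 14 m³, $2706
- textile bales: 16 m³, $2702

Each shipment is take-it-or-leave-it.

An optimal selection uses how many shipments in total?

3

Best achievable revenue is 9654.
For example auto components + insulation panels + packaged food achieves it, using 37 m³.
All optima have 3 shipments.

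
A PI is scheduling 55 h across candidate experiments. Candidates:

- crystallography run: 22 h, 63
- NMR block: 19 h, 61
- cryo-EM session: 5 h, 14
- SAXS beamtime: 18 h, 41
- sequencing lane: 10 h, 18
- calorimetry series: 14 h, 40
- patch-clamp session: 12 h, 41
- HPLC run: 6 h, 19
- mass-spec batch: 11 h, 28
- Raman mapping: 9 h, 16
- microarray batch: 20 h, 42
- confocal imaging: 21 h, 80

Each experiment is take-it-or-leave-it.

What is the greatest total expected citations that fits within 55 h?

By expected citations per h: confocal imaging 3.81, patch-clamp session 3.42, NMR block 3.21, HPLC run 3.17 lead.
Greedy by ratio would take NMR block + patch-clamp session + confocal imaging: 52 h used, total 182.
The 19 h tied up in NMR block is better spent on crystallography run — total rises to 184 (55 h).
Runner-up NMR block + patch-clamp session + confocal imaging tops out at 182.

184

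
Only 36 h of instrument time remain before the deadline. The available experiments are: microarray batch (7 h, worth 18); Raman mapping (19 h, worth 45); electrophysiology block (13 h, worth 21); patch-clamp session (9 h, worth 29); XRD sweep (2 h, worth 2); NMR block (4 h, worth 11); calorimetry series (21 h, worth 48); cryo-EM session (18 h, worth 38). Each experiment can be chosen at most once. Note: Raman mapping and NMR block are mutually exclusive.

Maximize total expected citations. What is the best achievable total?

92

A density-first pass picks microarray batch + electrophysiology block + patch-clamp session + XRD sweep + NMR block — 81 at 35 h.
Dropping electrophysiology block and XRD sweep and NMR block frees 19 h; slotting in Raman mapping (19 h) lifts the total to 92 at 35 h.
The closest alternative, patch-clamp session + XRD sweep + NMR block + calorimetry series, reaches only 90.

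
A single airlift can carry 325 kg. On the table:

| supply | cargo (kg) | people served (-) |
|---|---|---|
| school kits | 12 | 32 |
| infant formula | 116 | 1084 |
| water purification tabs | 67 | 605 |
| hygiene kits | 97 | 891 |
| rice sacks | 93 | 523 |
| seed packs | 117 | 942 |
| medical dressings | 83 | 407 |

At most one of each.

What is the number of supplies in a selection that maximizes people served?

4

Best achievable people served is 2663.
school kits + infant formula + water purification tabs + seed packs hits 2663 at 312 kg.
Every optimal selection uses 4 supplies.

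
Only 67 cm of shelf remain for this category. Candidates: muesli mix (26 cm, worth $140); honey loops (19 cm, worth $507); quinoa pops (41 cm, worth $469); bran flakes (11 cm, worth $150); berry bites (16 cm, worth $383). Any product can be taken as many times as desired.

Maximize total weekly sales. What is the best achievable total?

1656

A density-first pass picks 3×honey loops — 1521 at 57 cm.
Replace 2×honey loops with 3×berry bites: the trade gains 135 net, giving 1656 at 67 cm.
Every other selection either busts 67 cm or fails to beat 1656.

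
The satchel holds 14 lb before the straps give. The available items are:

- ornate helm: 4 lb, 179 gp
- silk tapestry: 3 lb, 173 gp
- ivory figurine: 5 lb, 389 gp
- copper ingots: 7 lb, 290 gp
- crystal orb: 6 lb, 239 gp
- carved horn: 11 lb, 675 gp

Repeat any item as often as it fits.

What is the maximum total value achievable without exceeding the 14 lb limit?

By value per lb: ivory figurine 77.80, carved horn 61.36, silk tapestry 57.67, ornate helm 44.75 lead.
Greedy by ratio would take silk tapestry + 2×ivory figurine: 13 lb used, total 951.
The 3 lb tied up in silk tapestry is better spent on ornate helm — total rises to 957 (14 lb).

957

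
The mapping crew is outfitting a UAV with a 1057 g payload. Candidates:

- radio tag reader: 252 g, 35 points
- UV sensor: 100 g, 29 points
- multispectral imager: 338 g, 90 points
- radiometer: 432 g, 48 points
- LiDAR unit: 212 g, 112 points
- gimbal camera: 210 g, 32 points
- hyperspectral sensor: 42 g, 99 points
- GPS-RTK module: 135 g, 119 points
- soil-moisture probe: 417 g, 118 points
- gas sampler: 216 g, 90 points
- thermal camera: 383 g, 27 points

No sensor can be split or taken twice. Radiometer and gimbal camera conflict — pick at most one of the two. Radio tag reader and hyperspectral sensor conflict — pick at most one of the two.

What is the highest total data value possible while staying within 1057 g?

539

Taking UV sensor + multispectral imager + LiDAR unit + hyperspectral sensor + GPS-RTK module + gas sampler: 1043 g used, 539 in data value.
Runner-up LiDAR unit + hyperspectral sensor + GPS-RTK module + soil-moisture probe + gas sampler tops out at 538.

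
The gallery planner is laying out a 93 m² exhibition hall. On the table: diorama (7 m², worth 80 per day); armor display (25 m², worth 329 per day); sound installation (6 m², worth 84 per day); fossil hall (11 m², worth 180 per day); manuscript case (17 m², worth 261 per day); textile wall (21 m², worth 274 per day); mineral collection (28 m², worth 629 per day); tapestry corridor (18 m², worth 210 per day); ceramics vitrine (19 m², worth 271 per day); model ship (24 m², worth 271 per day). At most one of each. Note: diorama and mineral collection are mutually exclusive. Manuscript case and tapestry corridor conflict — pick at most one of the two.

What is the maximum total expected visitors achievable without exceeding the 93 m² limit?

Sound installation + manuscript case + textile wall + mineral collection + ceramics vitrine uses 91 of the 93 m² and totals 1519.

1519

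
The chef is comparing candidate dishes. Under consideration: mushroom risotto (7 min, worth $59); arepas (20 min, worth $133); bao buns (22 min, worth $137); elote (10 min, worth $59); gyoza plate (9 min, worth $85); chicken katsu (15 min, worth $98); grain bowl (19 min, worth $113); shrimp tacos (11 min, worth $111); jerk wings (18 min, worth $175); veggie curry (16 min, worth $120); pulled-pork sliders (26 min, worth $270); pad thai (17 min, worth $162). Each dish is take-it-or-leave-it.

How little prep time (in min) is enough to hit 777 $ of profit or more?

Minimise min subject to total profit ≥ 777.
mushroom risotto + shrimp tacos + jerk wings + pulled-pork sliders + pad thai reaches 777 using 79 min.
Any bundle with less than 79 min falls short of 777.

79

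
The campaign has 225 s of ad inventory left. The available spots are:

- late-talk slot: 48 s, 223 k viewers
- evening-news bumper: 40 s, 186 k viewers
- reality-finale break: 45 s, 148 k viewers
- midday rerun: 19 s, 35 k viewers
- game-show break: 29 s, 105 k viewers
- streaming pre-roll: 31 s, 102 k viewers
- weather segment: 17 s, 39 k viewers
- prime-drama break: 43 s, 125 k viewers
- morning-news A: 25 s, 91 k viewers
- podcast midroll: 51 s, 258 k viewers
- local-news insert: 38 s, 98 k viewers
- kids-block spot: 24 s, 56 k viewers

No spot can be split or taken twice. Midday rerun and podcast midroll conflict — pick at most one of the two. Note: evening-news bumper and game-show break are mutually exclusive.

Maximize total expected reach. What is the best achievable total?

Taking late-talk slot + evening-news bumper + weather segment + prime-drama break + morning-news A + podcast midroll: 224 s used, 922 in expected reach.
That's the maximum — no feasible swap from here does better than 922.

922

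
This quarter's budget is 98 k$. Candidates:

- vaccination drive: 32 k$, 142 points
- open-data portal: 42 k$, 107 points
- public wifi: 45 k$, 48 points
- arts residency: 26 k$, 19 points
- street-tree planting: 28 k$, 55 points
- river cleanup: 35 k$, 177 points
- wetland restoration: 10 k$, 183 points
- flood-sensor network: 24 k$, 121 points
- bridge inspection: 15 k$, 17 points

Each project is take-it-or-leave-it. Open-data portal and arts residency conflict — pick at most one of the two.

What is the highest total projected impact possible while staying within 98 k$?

Ranking by ratio (projected impact/k$): wetland restoration 18.30, river cleanup 5.06, flood-sensor network 5.04.
Taking street-tree planting + river cleanup + wetland restoration + flood-sensor network: 97 k$ used, 536 in projected impact.
Runner-up vaccination drive + river cleanup + wetland restoration + bridge inspection tops out at 519.

536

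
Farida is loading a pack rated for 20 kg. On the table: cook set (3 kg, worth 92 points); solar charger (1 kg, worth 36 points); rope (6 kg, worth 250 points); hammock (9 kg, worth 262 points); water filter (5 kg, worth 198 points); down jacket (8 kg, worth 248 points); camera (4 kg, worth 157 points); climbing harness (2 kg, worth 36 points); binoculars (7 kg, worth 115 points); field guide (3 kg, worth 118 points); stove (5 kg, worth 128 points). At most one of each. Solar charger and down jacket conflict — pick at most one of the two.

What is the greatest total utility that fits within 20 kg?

Solar charger + rope + water filter + camera + field guide uses 19 of the 20 kg and totals 759.
Rope + water filter + camera + climbing harness + field guide matches that 759 at 20 kg; no feasible combination exceeds it.

759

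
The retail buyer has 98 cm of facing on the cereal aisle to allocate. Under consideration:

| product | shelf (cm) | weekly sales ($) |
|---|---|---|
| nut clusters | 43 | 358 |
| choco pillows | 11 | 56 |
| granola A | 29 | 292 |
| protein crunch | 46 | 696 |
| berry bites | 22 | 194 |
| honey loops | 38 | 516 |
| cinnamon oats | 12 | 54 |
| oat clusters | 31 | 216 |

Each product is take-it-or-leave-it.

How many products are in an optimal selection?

3

Optimal total is 1268.
For example choco pillows + protein crunch + honey loops achieves it, using 95 cm.
Every optimal selection uses 3 products.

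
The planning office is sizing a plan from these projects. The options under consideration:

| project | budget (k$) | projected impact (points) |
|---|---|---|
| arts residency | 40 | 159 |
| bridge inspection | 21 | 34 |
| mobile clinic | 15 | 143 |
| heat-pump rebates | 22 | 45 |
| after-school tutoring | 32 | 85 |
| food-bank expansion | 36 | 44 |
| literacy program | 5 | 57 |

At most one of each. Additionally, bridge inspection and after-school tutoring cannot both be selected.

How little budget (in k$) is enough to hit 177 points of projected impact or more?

20

Minimise k$ subject to total projected impact ≥ 177.
mobile clinic + literacy program: 200 projected impact at 20 k$.
Any bundle with less than 20 k$ falls short of 177.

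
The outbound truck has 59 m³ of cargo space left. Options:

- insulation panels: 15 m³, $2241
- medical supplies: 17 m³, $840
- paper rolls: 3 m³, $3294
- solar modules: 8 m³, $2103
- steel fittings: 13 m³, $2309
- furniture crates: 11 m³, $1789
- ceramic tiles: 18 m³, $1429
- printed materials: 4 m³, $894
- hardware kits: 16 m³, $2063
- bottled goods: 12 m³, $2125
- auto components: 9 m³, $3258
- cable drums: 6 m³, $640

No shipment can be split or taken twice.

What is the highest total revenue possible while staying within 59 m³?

14994

A density-first pass picks paper rolls + solar modules + steel fittings + printed materials + bottled goods + auto components + cable drums — 14623 at 55 m³.
But insulation panels + paper rolls + solar modules + steel fittings + furniture crates + auto components fits in 59 m³ and reaches 14994.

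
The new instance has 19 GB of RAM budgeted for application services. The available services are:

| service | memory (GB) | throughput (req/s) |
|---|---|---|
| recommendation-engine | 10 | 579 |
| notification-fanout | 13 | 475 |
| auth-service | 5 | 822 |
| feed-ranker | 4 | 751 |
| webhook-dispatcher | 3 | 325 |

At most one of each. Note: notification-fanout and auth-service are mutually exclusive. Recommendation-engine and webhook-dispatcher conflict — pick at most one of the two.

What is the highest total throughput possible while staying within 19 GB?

2152

Filling by ratio: auth-service + feed-ranker + webhook-dispatcher for 1898, with 7 GB left unused.
Dropping webhook-dispatcher frees 3 GB; slotting in recommendation-engine (10 GB) lifts the total to 2152 at 19 GB.
That's the maximum — no feasible swap from here does better than 2152.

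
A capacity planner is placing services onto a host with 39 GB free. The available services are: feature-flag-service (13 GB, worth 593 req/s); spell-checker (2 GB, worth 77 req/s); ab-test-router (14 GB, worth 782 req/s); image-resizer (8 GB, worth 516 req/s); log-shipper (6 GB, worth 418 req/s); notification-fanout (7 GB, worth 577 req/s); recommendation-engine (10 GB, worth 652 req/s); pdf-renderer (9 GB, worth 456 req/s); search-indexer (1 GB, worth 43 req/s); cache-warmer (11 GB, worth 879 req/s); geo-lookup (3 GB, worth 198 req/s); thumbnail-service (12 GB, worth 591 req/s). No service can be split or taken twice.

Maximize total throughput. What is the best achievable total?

Greedy by ratio would take log-shipper + notification-fanout + recommendation-engine + search-indexer + cache-warmer + geo-lookup: 38 GB used, total 2767.
The 7 GB tied up in log-shipper and search-indexer is better spent on image-resizer — total rises to 2822 (39 GB).

2822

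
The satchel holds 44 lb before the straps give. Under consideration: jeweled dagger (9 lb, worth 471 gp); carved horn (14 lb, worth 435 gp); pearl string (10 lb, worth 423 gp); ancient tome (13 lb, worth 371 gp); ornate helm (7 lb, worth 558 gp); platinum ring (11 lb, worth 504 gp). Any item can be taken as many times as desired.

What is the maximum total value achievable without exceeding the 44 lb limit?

3348

The ratio ordering already packs tightly: 6×ornate helm, 42 lb, 3348.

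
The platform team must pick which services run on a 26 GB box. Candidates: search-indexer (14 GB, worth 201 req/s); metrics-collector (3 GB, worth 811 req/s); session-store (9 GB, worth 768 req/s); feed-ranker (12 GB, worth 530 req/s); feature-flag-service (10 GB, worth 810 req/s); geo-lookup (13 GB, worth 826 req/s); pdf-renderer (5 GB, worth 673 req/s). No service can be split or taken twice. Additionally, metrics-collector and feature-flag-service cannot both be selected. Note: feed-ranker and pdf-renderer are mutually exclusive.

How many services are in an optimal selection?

3

The maximum throughput within 26 GB is 2405.
One optimal bundle: metrics-collector + session-store + geo-lookup (25 GB).
All optima have 3 services.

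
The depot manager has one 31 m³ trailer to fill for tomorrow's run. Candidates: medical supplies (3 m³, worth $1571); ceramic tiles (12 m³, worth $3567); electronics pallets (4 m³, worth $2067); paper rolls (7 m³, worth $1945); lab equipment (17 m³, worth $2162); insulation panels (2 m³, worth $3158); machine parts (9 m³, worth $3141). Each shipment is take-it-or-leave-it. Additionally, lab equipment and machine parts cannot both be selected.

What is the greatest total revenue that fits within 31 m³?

13504

Density check — insulation panels 1579.00, medical supplies 523.67, electronics pallets 516.75, machine parts 349.00 are the best per m³.
Medical supplies + ceramic tiles + electronics pallets + insulation panels + machine parts uses 30 of the 31 m³ and totals 13504.
The spare 1 m³ is too small for any remaining shipment, and no feasible exchange beats 13504.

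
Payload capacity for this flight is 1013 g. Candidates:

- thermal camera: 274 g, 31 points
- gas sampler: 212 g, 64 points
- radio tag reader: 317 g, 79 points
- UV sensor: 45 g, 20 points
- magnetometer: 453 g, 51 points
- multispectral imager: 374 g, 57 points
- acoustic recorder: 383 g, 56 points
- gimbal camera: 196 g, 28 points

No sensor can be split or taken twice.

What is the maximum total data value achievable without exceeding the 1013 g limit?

Ranking by ratio (data value/g): UV sensor 0.44, gas sampler 0.30, radio tag reader 0.25, multispectral imager 0.15.
The ratio ordering already packs tightly: gas sampler + radio tag reader + UV sensor + multispectral imager, 948 g, 220.

220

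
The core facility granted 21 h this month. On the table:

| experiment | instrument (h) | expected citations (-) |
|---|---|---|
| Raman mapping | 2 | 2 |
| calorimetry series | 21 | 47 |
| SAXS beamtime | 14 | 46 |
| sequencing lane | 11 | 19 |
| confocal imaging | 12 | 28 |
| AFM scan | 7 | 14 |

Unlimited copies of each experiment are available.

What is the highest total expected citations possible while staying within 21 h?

60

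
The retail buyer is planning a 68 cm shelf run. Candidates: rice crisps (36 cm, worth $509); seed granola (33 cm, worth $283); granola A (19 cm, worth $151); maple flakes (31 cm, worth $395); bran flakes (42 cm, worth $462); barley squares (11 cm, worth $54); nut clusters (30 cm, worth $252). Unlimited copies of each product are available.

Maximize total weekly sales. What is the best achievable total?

Rice crisps + maple flakes uses 67 of the 68 cm and totals 904.

904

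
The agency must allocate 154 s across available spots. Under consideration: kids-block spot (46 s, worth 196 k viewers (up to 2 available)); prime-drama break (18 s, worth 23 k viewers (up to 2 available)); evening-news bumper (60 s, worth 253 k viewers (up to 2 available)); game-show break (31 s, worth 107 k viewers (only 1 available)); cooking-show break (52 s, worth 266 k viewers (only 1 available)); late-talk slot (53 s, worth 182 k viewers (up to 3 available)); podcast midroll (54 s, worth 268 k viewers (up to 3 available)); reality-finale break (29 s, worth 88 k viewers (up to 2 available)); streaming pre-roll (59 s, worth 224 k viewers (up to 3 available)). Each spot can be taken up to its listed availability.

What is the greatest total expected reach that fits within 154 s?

Taking the top-ratio spots first gives kids-block spot + cooking-show break + podcast midroll for 730 (152 s).
Replace cooking-show break with podcast midroll: the trade gains 2 net, giving 732 at 154 s.

732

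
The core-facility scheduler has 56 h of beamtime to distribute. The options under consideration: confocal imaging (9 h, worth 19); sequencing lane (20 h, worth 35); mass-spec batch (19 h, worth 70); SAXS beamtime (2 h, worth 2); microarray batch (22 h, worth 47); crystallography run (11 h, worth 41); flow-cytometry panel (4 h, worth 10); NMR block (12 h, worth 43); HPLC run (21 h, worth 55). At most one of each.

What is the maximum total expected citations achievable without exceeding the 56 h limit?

183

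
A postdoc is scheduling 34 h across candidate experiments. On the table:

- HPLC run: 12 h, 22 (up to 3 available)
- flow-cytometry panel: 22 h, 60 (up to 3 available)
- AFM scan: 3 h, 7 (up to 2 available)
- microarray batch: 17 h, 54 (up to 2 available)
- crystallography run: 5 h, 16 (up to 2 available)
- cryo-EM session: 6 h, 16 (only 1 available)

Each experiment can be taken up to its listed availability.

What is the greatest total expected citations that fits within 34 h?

108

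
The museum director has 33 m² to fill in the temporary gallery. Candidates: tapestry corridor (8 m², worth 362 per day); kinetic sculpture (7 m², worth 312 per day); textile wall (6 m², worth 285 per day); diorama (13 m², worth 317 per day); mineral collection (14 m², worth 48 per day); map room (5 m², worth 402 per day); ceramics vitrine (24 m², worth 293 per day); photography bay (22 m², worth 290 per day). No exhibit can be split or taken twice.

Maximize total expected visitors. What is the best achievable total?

1393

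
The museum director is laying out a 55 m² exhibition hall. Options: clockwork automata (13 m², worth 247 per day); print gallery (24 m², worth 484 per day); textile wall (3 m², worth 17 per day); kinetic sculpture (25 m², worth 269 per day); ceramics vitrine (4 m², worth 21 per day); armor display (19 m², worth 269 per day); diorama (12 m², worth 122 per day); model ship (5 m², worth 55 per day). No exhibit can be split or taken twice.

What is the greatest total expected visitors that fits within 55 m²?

908

Taking clockwork automata + print gallery + diorama + model ship: 54 m² used, 908 in expected visitors.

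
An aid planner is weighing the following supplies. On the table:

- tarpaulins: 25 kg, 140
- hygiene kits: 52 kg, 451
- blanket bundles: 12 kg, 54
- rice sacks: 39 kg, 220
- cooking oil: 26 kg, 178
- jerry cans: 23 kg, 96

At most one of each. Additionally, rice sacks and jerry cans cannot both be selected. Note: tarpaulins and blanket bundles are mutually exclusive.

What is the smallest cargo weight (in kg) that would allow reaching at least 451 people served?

52

Minimise kg subject to total people served ≥ 451.
hygiene kits: 451 people served at 52 kg.
Below 52 kg the best achievable stays under 451.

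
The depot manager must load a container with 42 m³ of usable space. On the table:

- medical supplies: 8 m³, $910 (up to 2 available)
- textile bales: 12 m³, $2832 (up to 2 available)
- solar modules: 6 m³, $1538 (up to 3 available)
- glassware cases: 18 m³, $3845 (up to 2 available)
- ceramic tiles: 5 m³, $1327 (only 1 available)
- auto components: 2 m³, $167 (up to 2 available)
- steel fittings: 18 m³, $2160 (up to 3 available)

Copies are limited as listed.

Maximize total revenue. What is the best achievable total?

Density check — ceramic tiles 265.40, solar modules 256.33, textile bales 236.00, glassware cases 213.61 are the best per m³.
Filling by ratio: textile bales + 3×solar modules + ceramic tiles + 2×auto components for 9107, with 3 m³ left unused.
Replace ceramic tiles and 2×auto components with textile bales: the trade gains 1171 net, giving 10278 at 42 m³.
Nothing else within 42 m³ beats 10278.

10278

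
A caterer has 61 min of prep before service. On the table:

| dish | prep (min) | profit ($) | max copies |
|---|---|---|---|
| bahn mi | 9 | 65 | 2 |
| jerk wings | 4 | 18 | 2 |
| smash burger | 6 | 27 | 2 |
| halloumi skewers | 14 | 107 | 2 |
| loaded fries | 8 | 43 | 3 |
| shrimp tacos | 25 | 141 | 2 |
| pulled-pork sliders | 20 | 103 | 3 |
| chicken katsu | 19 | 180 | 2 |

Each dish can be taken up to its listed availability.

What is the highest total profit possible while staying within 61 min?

532

Taking bahn mi + halloumi skewers + 2×chicken katsu: 61 min used, 532 in profit.
No other feasible combination exceeds 532.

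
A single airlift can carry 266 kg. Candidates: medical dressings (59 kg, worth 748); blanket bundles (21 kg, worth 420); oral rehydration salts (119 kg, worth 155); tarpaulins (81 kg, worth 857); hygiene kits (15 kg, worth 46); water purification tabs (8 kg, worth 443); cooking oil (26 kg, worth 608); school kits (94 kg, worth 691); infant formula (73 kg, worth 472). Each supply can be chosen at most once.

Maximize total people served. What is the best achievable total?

A density-first pass picks medical dressings + blanket bundles + tarpaulins + hygiene kits + water purification tabs + cooking oil — 3122 at 210 kg.
Replace blanket bundles with infant formula: the trade gains 52 net, giving 3174 at 262 kg.

3174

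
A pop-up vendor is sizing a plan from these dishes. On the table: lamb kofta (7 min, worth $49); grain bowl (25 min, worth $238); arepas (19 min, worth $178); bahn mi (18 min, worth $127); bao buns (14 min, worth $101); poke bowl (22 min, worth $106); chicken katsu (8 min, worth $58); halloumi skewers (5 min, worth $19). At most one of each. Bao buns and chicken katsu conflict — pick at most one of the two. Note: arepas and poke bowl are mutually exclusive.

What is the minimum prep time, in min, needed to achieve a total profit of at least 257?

30

Need the lightest bundle worth ≥ 257.
Taking grain bowl + halloumi skewers gives 257 (≥ 257) for 30 min.
No combination under 30 min hits 257.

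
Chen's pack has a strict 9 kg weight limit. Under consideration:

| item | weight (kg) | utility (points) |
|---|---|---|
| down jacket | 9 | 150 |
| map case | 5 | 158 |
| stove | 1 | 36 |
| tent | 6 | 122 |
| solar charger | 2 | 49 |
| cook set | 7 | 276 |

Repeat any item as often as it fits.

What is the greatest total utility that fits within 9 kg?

2×stove + cook set uses 9 of the 9 kg and totals 348.

348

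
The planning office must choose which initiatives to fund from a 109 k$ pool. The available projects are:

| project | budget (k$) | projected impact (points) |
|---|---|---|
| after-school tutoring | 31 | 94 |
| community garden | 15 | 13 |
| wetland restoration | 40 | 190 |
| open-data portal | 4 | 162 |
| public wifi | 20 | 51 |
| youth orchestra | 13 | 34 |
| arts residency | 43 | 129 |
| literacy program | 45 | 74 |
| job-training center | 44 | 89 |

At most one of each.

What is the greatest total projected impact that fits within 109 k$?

532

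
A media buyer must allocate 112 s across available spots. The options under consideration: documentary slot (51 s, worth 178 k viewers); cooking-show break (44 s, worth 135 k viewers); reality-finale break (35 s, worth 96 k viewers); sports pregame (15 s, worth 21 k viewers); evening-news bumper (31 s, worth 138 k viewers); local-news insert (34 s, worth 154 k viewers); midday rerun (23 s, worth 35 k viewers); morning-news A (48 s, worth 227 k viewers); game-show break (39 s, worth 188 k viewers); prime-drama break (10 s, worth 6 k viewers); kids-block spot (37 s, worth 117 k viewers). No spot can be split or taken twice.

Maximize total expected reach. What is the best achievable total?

480

The ratio heuristic lands on midday rerun + morning-news A + game-show break (450) but leaves 2 s idle.
Replace midday rerun and morning-news A with evening-news bumper + local-news insert: the trade gains 30 net, giving 480 at 104 s.
Runner-up local-news insert + game-show break + kids-block spot tops out at 459.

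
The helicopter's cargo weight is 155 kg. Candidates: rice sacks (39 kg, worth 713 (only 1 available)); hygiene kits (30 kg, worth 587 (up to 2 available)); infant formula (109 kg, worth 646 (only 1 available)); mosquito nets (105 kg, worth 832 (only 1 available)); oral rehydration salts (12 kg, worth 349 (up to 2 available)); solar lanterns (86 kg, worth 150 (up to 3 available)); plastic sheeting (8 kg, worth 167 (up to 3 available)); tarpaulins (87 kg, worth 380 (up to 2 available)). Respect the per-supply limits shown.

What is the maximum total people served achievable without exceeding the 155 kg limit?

3086

Rice sacks + 2×hygiene kits + 2×oral rehydration salts + 3×plastic sheeting uses 147 of the 155 kg and totals 3086.
The spare 8 kg is too small for any remaining supply, and no exchange beats 3086.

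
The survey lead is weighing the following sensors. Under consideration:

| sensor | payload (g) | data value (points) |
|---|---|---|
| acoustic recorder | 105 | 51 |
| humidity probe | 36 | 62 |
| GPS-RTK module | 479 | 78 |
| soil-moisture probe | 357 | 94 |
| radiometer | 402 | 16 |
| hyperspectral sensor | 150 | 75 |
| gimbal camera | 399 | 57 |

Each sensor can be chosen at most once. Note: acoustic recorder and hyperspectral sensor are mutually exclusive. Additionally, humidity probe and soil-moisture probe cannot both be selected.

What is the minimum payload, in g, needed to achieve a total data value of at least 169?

507

Need the lightest bundle worth ≥ 169.
Taking soil-moisture probe + hyperspectral sensor gives 169 (≥ 169) for 507 g.
Below 507 g the best achievable stays under 169.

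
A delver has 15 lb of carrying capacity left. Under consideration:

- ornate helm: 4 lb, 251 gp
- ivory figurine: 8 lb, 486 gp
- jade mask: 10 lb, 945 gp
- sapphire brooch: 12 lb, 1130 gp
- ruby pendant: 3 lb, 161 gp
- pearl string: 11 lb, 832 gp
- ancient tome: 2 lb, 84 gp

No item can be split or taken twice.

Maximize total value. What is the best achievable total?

By value per lb: jade mask 94.50, sapphire brooch 94.17, pearl string 75.64, ornate helm 62.75 lead.
Filling by ratio: ornate helm + jade mask for 1196, with 1 lb left unused.
Replace ornate helm and jade mask with sapphire brooch + ruby pendant: the trade gains 95 net, giving 1291 at 15 lb.
Nothing else within 15 lb beats 1291.

1291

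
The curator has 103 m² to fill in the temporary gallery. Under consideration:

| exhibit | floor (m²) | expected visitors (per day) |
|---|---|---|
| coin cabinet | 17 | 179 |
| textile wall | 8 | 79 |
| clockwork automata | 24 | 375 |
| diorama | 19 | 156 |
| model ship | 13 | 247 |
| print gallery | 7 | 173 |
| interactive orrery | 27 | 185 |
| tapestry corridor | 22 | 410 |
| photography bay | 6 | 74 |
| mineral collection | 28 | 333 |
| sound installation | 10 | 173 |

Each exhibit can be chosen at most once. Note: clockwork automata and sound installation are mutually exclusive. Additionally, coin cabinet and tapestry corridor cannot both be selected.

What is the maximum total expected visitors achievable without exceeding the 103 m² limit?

1617

Best packing: textile wall + clockwork automata + model ship + print gallery + tapestry corridor + mineral collection — 102 m², 1617 total.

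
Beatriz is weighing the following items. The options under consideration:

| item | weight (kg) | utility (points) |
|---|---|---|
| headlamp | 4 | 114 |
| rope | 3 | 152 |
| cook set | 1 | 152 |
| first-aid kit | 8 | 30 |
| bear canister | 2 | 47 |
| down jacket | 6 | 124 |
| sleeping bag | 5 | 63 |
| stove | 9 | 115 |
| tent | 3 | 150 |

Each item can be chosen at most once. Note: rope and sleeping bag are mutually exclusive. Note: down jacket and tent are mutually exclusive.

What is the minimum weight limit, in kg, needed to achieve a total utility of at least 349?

Need the lightest bundle worth ≥ 349.
rope + cook set + bear canister: 351 utility at 6 kg.
No combination under 6 kg hits 349.

6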